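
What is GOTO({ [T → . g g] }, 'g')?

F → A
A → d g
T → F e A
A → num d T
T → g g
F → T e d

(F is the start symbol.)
GOTO(I, 'g') = CLOSURE({ [A → αX.β] : [A → α.Xβ] ∈ I, X = 'g' })

Items with dot before 'g', with the dot advanced:
  [T → . g g] → [T → g . g]
Closure adds nothing (no advanced item has the dot before a non-terminal).

GOTO = { [T → g . g] }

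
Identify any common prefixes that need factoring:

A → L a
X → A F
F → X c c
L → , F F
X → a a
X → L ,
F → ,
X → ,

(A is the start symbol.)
Left-factoring is needed when two productions for the same non-terminal
share a common prefix on the right-hand side.

Productions for X:
  X → A F
  X → a a
  X → L ,
  X → ,
Productions for F:
  F → X c c
  F → ,

No common prefixes found.

Answer: No, left-factoring is not needed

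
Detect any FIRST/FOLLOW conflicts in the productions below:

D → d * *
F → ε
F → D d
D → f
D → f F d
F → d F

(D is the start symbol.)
Yes. F → D d with FOLLOW(F) on { 'd' }; F → d F with FOLLOW(F) on { 'd' }

A FIRST/FOLLOW conflict occurs when a non-terminal N has a nullable alternative N → β (β ⇒* ε) and another alternative N → α with FIRST(α) ∩ FOLLOW(N) ≠ ∅: on such a lookahead the parser cannot decide between expanding α and letting N vanish via β.

Nullable non-terminals: F.
FIRST sets used below: FIRST(D) = { 'd', 'f' }

F: nullable alternative(s) F → ε; FOLLOW(F) = { 'd' }
  F → ε: FIRST \ {ε} = { } — this is the only nullable alternative, skip
  F → D d: FIRST \ {ε} = { 'd', 'f' } — overlaps FOLLOW(F) on { 'd' }: CONFLICT
  F → d F: FIRST \ {ε} = { 'd' } — overlaps FOLLOW(F) on { 'd' }: CONFLICT

D has no nullable alternative, so no FIRST/FOLLOW check is needed there.

So the grammar has 2 FIRST/FOLLOW conflicts (marked CONFLICT above).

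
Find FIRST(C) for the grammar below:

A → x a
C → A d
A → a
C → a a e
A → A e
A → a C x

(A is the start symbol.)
{ 'a', 'x' }

To compute FIRST(C), examine every production with C on the left-hand side, reading each right-hand side left to right until a non-nullable symbol is reached.

FIRST sets of the other non-terminals involved (by the same procedure, iterated to a fixed point):
  FIRST(A) = { 'a', 'x' }

From C → A d:
  - A is a non-terminal: add FIRST(A) \ {ε} = { 'a', 'x' }
    A is not nullable, so stop
From C → a a e:
  - a is a terminal: add 'a' and stop

Collecting: FIRST(C) = { 'a', 'x' }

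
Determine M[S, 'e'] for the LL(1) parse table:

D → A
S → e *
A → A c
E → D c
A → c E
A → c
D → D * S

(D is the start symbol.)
To find M[S, 'e'], we find productions for S where 'e' is in the predict set (PREDICT(N → α) = (FIRST(α) \ {ε}) ∪ (FOLLOW(N) if α ⇒* ε)).

S → e *: PREDICT = { 'e' }
  'e' is in predict set, so this production goes in M[S, 'e']

M[S, 'e'] = S → e *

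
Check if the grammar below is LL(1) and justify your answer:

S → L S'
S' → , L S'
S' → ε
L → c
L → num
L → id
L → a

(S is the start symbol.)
Yes, the grammar is LL(1).

A grammar is LL(1) if for each non-terminal N with multiple productions, the predict sets of those productions are pairwise disjoint, where PREDICT(N → α) = (FIRST(α) \ {ε}) ∪ (FOLLOW(N) if α ⇒* ε).

Relevant sets:
  FOLLOW(S') = { $ }

For S':
  PREDICT(S' → ',' L S') = { ',' }
  PREDICT(S' → ε) = { $ }
For L:
  PREDICT(L → c) = { 'c' }
  PREDICT(L → num) = { 'num' }
  PREDICT(L → id) = { 'id' }
  PREDICT(L → a) = { 'a' }
S has a single production, so nothing to check there.

All predict sets are disjoint. The grammar IS LL(1).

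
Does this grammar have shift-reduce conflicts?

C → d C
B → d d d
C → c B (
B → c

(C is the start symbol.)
A shift-reduce conflict occurs when an LR(0) state has both:
  - a complete (reduce) item [A → α .] (dot at the end), and
  - a shift item [B → β . c γ] (dot before a terminal).

Augment with C' → C and build the canonical LR(0) collection (I0 = CLOSURE({[C' → . C]}), then GOTO on every symbol after a dot until no new states appear). It has 11 states:
  I0: { [C → . c B (], [C → . d C], [C' → . C] }  — shift
  I1: { [C' → C .] }  — accept
  I2: { [B → . c], [B → . d d d], [C → c . B (] }  — shift
  I3: { [C → . c B (], [C → . d C], [C → d . C] }  — shift
  I4: { [C → d C .] }  — reduce
  I5: { [C → c B . (] }  — shift
  I6: { [B → c .] }  — reduce
  I7: { [B → d . d d] }  — shift
  I8: { [B → d d . d] }  — shift
  I9: { [B → d d d .] }  — reduce
  I10: { [C → c B ( .] }  — reduce

No state contains both a complete item and a shift item.

Answer: No shift-reduce conflicts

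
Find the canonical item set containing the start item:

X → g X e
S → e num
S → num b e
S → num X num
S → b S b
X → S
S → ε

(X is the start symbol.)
First, augment the grammar with X' → X
I₀ = CLOSURE({ [X' → . X] }):
  [X' → . X] has the dot before X: add [X → . g X e], [X → . S]
  [X → . S] has the dot before S: add [S → . e num], [S → . num b e], [S → . num X num], [S → . b S b], [S → .]
No further items can be added.

I₀ = { [S → . b S b], [S → . e num], [S → . num X num], [S → . num b e], [S → .], [X → . S], [X → . g X e], [X' → . X] }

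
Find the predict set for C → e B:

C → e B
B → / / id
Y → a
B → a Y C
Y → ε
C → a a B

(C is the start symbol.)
{ 'e' }

PREDICT(C → e B) = (FIRST(RHS) \ {ε}) ∪ (FOLLOW(C) if ε ∈ FIRST(RHS), i.e. RHS ⇒* ε)
FIRST(e B) = { 'e' }
ε ∉ FIRST(e B), so FOLLOW(C) is not added.
PREDICT(C → e B) = { 'e' }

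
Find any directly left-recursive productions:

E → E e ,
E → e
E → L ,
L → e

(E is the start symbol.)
E → E e ,: LEFT RECURSIVE (starts with E)
E → e: starts with e
E → L ,: starts with L
L → e: starts with e

The grammar has direct left recursion on: E.

Answer: Yes, E is left-recursive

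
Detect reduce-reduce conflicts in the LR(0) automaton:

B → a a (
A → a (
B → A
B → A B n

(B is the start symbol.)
No reduce-reduce conflicts

Augment with B' → B and build the canonical LR(0) collection (I0 = CLOSURE({[B' → . B]}), then GOTO on every symbol after a dot until no new states appear). It has 9 states:
  I0: { [A → . a (], [B → . A B n], [B → . A], [B → . a a (], [B' → . B] }  — shift
  I1: { [A → . a (], [B → . A B n], [B → . A], [B → . a a (], [B → A . B n], [B → A .] }  — shift, reduce
  I2: { [B' → B .] }  — accept
  I3: { [A → a . (], [B → a . a (] }  — shift
  I4: { [A → a ( .] }  — reduce
  I5: { [B → a a . (] }  — shift
  I6: { [B → a a ( .] }  — reduce
  I7: { [B → A B . n] }  — shift
  I8: { [B → A B n .] }  — reduce

No state contains more than one complete item.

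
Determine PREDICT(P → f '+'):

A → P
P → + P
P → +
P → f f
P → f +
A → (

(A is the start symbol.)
{ 'f' }

PREDICT(P → f '+') = (FIRST(RHS) \ {ε}) ∪ (FOLLOW(P) if ε ∈ FIRST(RHS), i.e. RHS ⇒* ε)
FIRST(f '+') = { 'f' }
ε ∉ FIRST(f '+'), so FOLLOW(P) is not added.
PREDICT(P → f '+') = { 'f' }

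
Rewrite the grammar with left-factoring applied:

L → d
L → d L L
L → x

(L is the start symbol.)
L → d L'
L' → ε
L' → L L
L → x

Left-factoring transforms A → αβ₁ | αβ₂ into A → αA' and A' → β₁ | β₂
(α is the longest common prefix among the alternatives). Repeat until
no nonterminal has two alternatives with a common prefix.

Round 1: L has alternatives sharing prefix 'd'. Introduce L': L → d L'
  Add: L' → ε
  Add: L' → L L

No remaining common prefixes — done.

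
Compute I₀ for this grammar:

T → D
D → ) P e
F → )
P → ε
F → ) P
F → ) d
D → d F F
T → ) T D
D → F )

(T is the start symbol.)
First, augment the grammar with T' → T
I₀ = CLOSURE({ [T' → . T] }):
  [T' → . T] has the dot before T: add [T → . D], [T → . ) T D]
  [T → . D] has the dot before D: add [D → . ) P e], [D → . d F F], [D → . F )]
  [D → . F )] has the dot before F: add [F → . )], [F → . ) P], [F → . ) d]
No further items can be added.

I₀ = { [D → . ) P e], [D → . F )], [D → . d F F], [F → . ) P], [F → . ) d], [F → . )], [T → . ) T D], [T → . D], [T' → . T] }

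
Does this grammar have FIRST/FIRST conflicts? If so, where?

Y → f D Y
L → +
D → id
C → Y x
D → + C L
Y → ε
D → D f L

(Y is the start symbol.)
A FIRST/FIRST conflict occurs when two productions N → α and N → β for the same non-terminal have FIRST(α) ∩ FIRST(β) ≠ ∅ (with ε ∈ FIRST of a nullable right-hand side, so two nullable alternatives also conflict).

FIRST sets of the non-terminals at (or reachable through a nullable prefix from) the front of some alternative:
  FIRST(D) = { '+', 'id' }

Productions for Y:
  Y → f D Y: FIRST = { 'f' }
  Y → ε: FIRST = { ε }
Productions for D:
  D → id: FIRST = { 'id' }
  D → + C L: FIRST = { '+' }
  D → D f L: FIRST = { '+', 'id' }
L, C have only one production, so no FIRST/FIRST conflict is possible there.

Conflict for D: D → id and D → D f L
  Overlap: { 'id' }
Conflict for D: D → + C L and D → D f L
  Overlap: { '+' }

Answer: Yes. D → id / D → D f L on { 'id' }; D → '+' C L / D → D f L on { '+' }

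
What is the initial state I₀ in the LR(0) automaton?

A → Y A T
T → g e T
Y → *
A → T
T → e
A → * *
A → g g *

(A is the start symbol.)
{ [A → . * *], [A → . T], [A → . Y A T], [A → . g g *], [A' → . A], [T → . e], [T → . g e T], [Y → . *] }

First, augment the grammar with A' → A
I₀ = CLOSURE({ [A' → . A] }):
  [A' → . A] has the dot before A: add [A → . Y A T], [A → . T], [A → . * *], [A → . g g *]
  [A → . Y A T] has the dot before Y: add [Y → . *]
  [A → . T] has the dot before T: add [T → . g e T], [T → . e]
No further items can be added.

I₀ = { [A → . * *], [A → . T], [A → . Y A T], [A → . g g *], [A' → . A], [T → . e], [T → . g e T], [Y → . *] }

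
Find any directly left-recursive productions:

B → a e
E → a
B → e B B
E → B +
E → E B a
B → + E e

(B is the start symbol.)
Yes, E is left-recursive

B → a e: starts with a
E → a: starts with a
B → e B B: starts with e
E → B +: starts with B
E → E B a: LEFT RECURSIVE (starts with E)
B → + E e: starts with '+'

The grammar has direct left recursion on: E.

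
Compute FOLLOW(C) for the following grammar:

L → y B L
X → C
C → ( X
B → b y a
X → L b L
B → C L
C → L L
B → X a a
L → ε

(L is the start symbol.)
{ $, 'a', 'b', 'y' }

To compute FOLLOW(C), find every occurrence of C on a right-hand side N → α C β: add FIRST(β) \ {ε}, and if β is empty or nullable also add FOLLOW(N). Iterate to a fixed point.

In X → C: C is at the end, add FOLLOW(X)
In B → C L: C is followed by L, add FIRST(L) \ {ε} = { 'y' }
  L is nullable, so also add FOLLOW(B)

The FOLLOW sets referred to above (computed the same way, to a fixed point):
  FOLLOW(X) = { $, 'a', 'b', 'y' }
  FOLLOW(B) = { $, 'a', 'b', 'y' }

Taking the union: FOLLOW(C) = { $, 'a', 'b', 'y' }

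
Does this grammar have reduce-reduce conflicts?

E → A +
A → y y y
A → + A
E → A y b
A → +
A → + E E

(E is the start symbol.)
A reduce-reduce conflict occurs when an LR(0) state has two complete items [A → α .] and [B → β .] — both call for a reduction, and with no lookahead the parser cannot choose between them.

Augment with E' → E and build the canonical LR(0) collection (I0 = CLOSURE({[E' → . E]}), then GOTO on every symbol after a dot until no new states appear). It has 13 states:
  I0: { [A → . + A], [A → . + E E], [A → . +], [A → . y y y], [E → . A +], [E → . A y b], [E' → . E] }  — shift
  I1: { [A → + . A], [A → + . E E], [A → + .], [A → . + A], [A → . + E E], [A → . +], [A → . y y y], [E → . A +], [E → . A y b] }  — shift, reduce
  I2: { [E → A . +], [E → A . y b] }  — shift
  I3: { [E' → E .] }  — accept
  I4: { [A → y . y y] }  — shift
  I5: { [A → y y . y] }  — shift
  I6: { [A → y y y .] }  — reduce
  I7: { [E → A + .] }  — reduce
  I8: { [E → A y . b] }  — shift
  I9: { [E → A y b .] }  — reduce
  I10: { [A → + A .], [E → A . +], [E → A . y b] }  — shift, reduce
  I11: { [A → + E . E], [A → . + A], [A → . + E E], [A → . +], [A → . y y y], [E → . A +], [E → . A y b] }  — shift
  I12: { [A → + E E .] }  — reduce

No state contains more than one complete item.

Answer: No reduce-reduce conflicts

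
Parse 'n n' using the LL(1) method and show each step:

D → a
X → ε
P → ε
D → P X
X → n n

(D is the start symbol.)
LL(1) parsing maintains a stack (initially the start symbol over $) and the input. At each step: if the stack top is a terminal, match it against the current input token; if it is a non-terminal N, replace it with the RHS of M[N, lookahead] (the unique production whose predict set contains the lookahead).

Stack is shown with the top on the left.

Stack  Input  Action
--------------------
D $    n n $  output D → P X
P X $  n n $  output P → ε
X $    n n $  output X → n n
n n $  n n $  match 'n'
n $    n $    match 'n'
$      $      accept

The string is accepted.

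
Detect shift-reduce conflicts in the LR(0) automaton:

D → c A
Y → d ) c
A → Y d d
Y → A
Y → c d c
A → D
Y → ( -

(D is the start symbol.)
Augment with D' → D and build the canonical LR(0) collection (I0 = CLOSURE({[D' → . D]}), then GOTO on every symbol after a dot until no new states appear). It has 16 states:
  I0: { [D → . c A], [D' → . D] }  — shift
  I1: { [D' → D .] }  — accept
  I2: { [A → . D], [A → . Y d d], [D → . c A], [D → c . A], [Y → . ( -], [Y → . A], [Y → . c d c], [Y → . d ) c] }  — shift
  I3: { [Y → ( . -] }  — shift
  I4: { [D → c A .], [Y → A .] }  — 2 reduces
  I5: { [A → D .] }  — reduce
  I6: { [A → Y . d d] }  — shift
  I7: { [A → . D], [A → . Y d d], [D → . c A], [D → c . A], [Y → . ( -], [Y → . A], [Y → . c d c], [Y → . d ) c], [Y → c . d c] }  — shift
  I8: { [Y → d . ) c] }  — shift
  I9: { [Y → d ) . c] }  — shift
  I10: { [Y → d ) c .] }  — reduce
  I11: { [Y → c d . c], [Y → d . ) c] }  — shift
  I12: { [Y → c d c .] }  — reduce
  I13: { [A → Y d . d] }  — shift
  I14: { [A → Y d d .] }  — reduce
  I15: { [Y → ( - .] }  — reduce

No state contains both a complete item and a shift item.

Answer: No shift-reduce conflicts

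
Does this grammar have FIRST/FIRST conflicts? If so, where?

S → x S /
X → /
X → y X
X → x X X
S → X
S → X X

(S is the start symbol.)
Yes. S → x S '/' / S → X on { 'x' }; S → x S '/' / S → X X on { 'x' }; S → X / S → X X on { '/', 'x', 'y' }

A FIRST/FIRST conflict occurs when two productions N → α and N → β for the same non-terminal have FIRST(α) ∩ FIRST(β) ≠ ∅ (with ε ∈ FIRST of a nullable right-hand side, so two nullable alternatives also conflict).

FIRST sets of the non-terminals at (or reachable through a nullable prefix from) the front of some alternative:
  FIRST(X) = { '/', 'x', 'y' }

Productions for S:
  S → x S /: FIRST = { 'x' }
  S → X: FIRST = { '/', 'x', 'y' }
  S → X X: FIRST = { '/', 'x', 'y' }
Productions for X:
  X → /: FIRST = { '/' }
  X → y X: FIRST = { 'y' }
  X → x X X: FIRST = { 'x' }

Conflict for S: S → x S / and S → X
  Overlap: { 'x' }
Conflict for S: S → x S / and S → X X
  Overlap: { 'x' }
Conflict for S: S → X and S → X X
  Overlap: { '/', 'x', 'y' }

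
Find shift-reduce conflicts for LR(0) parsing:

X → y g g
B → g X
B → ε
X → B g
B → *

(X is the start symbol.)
Yes — I0: [B → .] vs [B → . *]; I4: [B → .] vs [B → . *]

Augment with X' → X and build the canonical LR(0) collection (I0 = CLOSURE({[X' → . X]}), then GOTO on every symbol after a dot until no new states appear). It has 10 states:
  I0: { [B → . *], [B → . g X], [B → .], [X → . B g], [X → . y g g], [X' → . X] }  — shift, reduce
  I1: { [B → * .] }  — reduce
  I2: { [X → B . g] }  — shift
  I3: { [X' → X .] }  — accept
  I4: { [B → . *], [B → . g X], [B → .], [B → g . X], [X → . B g], [X → . y g g] }  — shift, reduce
  I5: { [X → y . g g] }  — shift
  I6: { [X → y g . g] }  — shift
  I7: { [X → y g g .] }  — reduce
  I8: { [B → g X .] }  — reduce
  I9: { [X → B g .] }  — reduce

I0 contains reduce item [B → .] and shift items [B → . *], [B → . g X], [X → . y g g] — shift-reduce conflict.
I4 contains reduce item [B → .] and shift items [B → . *], [B → . g X], [X → . y g g] — shift-reduce conflict.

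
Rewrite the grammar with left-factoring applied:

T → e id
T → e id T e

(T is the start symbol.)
T → e id T'
T' → ε
T' → T e

Left-factoring transforms A → αβ₁ | αβ₂ into A → αA' and A' → β₁ | β₂
(α is the longest common prefix among the alternatives). Repeat until
no nonterminal has two alternatives with a common prefix.

Round 1: T has alternatives sharing prefix 'e id'. Introduce T': T → e id T'
  Add: T' → ε
  Add: T' → T e

No remaining common prefixes — done.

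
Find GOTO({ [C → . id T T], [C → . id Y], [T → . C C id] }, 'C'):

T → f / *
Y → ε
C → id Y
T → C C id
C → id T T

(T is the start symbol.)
{ [C → . id T T], [C → . id Y], [T → C . C id] }

GOTO(I, 'C') = CLOSURE({ [A → αX.β] : [A → α.Xβ] ∈ I, X = 'C' })

Items with dot before 'C', with the dot advanced:
  [T → . C C id] → [T → C . C id]
Closure of the advanced items:
  [T → C . C id] has the dot before C: add [C → . id Y], [C → . id T T]

GOTO = { [C → . id T T], [C → . id Y], [T → C . C id] }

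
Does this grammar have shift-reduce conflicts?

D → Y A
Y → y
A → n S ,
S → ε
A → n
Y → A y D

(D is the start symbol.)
A shift-reduce conflict occurs when an LR(0) state has both:
  - a complete (reduce) item [A → α .] (dot at the end), and
  - a shift item [B → β . c γ] (dot before a terminal).

Augment with D' → D and build the canonical LR(0) collection (I0 = CLOSURE({[D' → . D]}), then GOTO on every symbol after a dot until no new states appear). It has 11 states:
  I0: { [A → . n S ,], [A → . n], [D → . Y A], [D' → . D], [Y → . A y D], [Y → . y] }  — shift
  I1: { [Y → A . y D] }  — shift
  I2: { [D' → D .] }  — accept
  I3: { [A → . n S ,], [A → . n], [D → Y . A] }  — shift
  I4: { [A → n . S ,], [A → n .], [S → .] }  — 2 reduces
  I5: { [Y → y .] }  — reduce
  I6: { [A → n S . ,] }  — shift
  I7: { [A → n S , .] }  — reduce
  I8: { [D → Y A .] }  — reduce
  I9: { [A → . n S ,], [A → . n], [D → . Y A], [Y → . A y D], [Y → . y], [Y → A y . D] }  — shift
  I10: { [Y → A y D .] }  — reduce

No state contains both a complete item and a shift item.

Answer: No shift-reduce conflicts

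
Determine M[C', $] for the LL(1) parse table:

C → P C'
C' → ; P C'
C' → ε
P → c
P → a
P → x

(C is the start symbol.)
C' → ε

To find M[C', $], we find productions for C' where $ is in the predict set (PREDICT(N → α) = (FIRST(α) \ {ε}) ∪ (FOLLOW(N) if α ⇒* ε)).

Relevant sets:
  FOLLOW(C') = { $ }

C' → ; P C': PREDICT = { ';' }
C' → ε: PREDICT = { $ }
  $ is in predict set, so this production goes in M[C', $]

M[C', $] = C' → ε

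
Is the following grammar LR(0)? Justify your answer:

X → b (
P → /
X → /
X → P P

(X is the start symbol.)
Augment with X' → X and build the canonical LR(0) collection (I0 = CLOSURE({[X' → . X]}), then GOTO on every symbol after a dot until no new states appear). It has 8 states:
  I0: { [P → . /], [X → . /], [X → . P P], [X → . b (], [X' → . X] }  — shift
  I1: { [P → / .], [X → / .] }  — 2 reduces
  I2: { [P → . /], [X → P . P] }  — shift
  I3: { [X' → X .] }  — accept
  I4: { [X → b . (] }  — shift
  I5: { [X → b ( .] }  — reduce
  I6: { [P → / .] }  — reduce
  I7: { [X → P P .] }  — reduce

Conflict in state I1:
  Reduce-reduce conflict: [P → / .] and [X → / .]
So the grammar is NOT LR(0).

Answer: No. Reduce-reduce conflict: [P → / .] and [X → / .]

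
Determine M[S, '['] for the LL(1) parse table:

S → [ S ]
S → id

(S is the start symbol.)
S → [ S ]

To find M[S, '['], we find productions for S where '[' is in the predict set (PREDICT(N → α) = (FIRST(α) \ {ε}) ∪ (FOLLOW(N) if α ⇒* ε)).

S → [ S ]: PREDICT = { '[' }
  '[' is in predict set, so this production goes in M[S, '[']
S → id: PREDICT = { 'id' }

M[S, '['] = S → [ S ]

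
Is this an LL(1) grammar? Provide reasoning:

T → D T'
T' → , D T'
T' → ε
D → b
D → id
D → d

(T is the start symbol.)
Yes, the grammar is LL(1).

Relevant sets:
  FOLLOW(T') = { $ }

For T':
  PREDICT(T' → ',' D T') = { ',' }
  PREDICT(T' → ε) = { $ }
For D:
  PREDICT(D → b) = { 'b' }
  PREDICT(D → id) = { 'id' }
  PREDICT(D → d) = { 'd' }
T has a single production, so nothing to check there.

All predict sets are disjoint. The grammar IS LL(1).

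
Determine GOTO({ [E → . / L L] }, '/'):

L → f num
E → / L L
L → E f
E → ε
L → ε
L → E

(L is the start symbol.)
GOTO(I, '/') = CLOSURE({ [A → αX.β] : [A → α.Xβ] ∈ I, X = '/' })

Items with dot before '/', with the dot advanced:
  [E → . / L L] → [E → / . L L]
Closure of the advanced items:
  [E → / . L L] has the dot before L: add [L → . f num], [L → . E f], [L → .], [L → . E]
  [L → . E f] has the dot before E: add [E → . / L L], [E → .]

GOTO = { [E → . / L L], [E → .], [E → / . L L], [L → . E f], [L → . E], [L → . f num], [L → .] }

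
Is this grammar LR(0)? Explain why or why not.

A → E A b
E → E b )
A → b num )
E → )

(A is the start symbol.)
A grammar is LR(0) if no state in the canonical LR(0) collection has:
  - both a shift item (dot before a terminal) and a complete item (shift-reduce conflict), or
  - two or more complete items (reduce-reduce conflict; the accept item [A' → A .] counts as a complete item here).

Augment with A' → A and build the canonical LR(0) collection (I0 = CLOSURE({[A' → . A]}), then GOTO on every symbol after a dot until no new states appear). It has 11 states:
  I0: { [A → . E A b], [A → . b num )], [A' → . A], [E → . )], [E → . E b )] }  — shift
  I1: { [E → ) .] }  — reduce
  I2: { [A' → A .] }  — accept
  I3: { [A → . E A b], [A → . b num )], [A → E . A b], [E → . )], [E → . E b )], [E → E . b )] }  — shift
  I4: { [A → b . num )] }  — shift
  I5: { [A → b num . )] }  — shift
  I6: { [A → b num ) .] }  — reduce
  I7: { [A → E A . b] }  — shift
  I8: { [A → b . num )], [E → E b . )] }  — shift
  I9: { [E → E b ) .] }  — reduce
  I10: { [A → E A b .] }  — reduce

Every state is either a pure shift/goto state or contains exactly one complete item and nothing to shift — no conflicts. The grammar is LR(0).

Answer: Yes, the grammar is LR(0)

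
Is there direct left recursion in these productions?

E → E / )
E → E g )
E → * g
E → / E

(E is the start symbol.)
Yes, E is left-recursive

Direct left recursion occurs when N → N α for some non-terminal N (the right-hand side begins with the left-hand side itself).

E → E / ): LEFT RECURSIVE (starts with E)
E → E g ): LEFT RECURSIVE (starts with E)
E → * g: starts with '*'
E → / E: starts with '/'

The grammar has direct left recursion on: E.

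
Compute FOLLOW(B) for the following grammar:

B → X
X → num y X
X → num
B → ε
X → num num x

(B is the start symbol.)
{ $ }

B is the start symbol, so $ ∈ FOLLOW(B).
B does not occur on any right-hand side.

Taking the union: FOLLOW(B) = { $ }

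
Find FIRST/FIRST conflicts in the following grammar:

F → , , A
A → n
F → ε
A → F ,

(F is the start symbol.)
No FIRST/FIRST conflicts.

FIRST sets of the non-terminals at (or reachable through a nullable prefix from) the front of some alternative:
  FIRST(F) = { ',', ε }

Productions for F:
  F → , , A: FIRST = { ',' }
  F → ε: FIRST = { ε }
Productions for A:
  A → n: FIRST = { 'n' }
  A → F ,: FIRST = { ',' }

All alternatives of each non-terminal have pairwise disjoint FIRST sets.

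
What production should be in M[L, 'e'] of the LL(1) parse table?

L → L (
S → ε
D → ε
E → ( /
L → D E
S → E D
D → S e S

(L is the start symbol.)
To find M[L, 'e'], we find productions for L where 'e' is in the predict set (PREDICT(N → α) = (FIRST(α) \ {ε}) ∪ (FOLLOW(N) if α ⇒* ε)).

Relevant sets:
  FIRST(L) = { '(', 'e' }
  FIRST(D) = { '(', 'e', ε }
  FIRST(E) = { '(' }

L → L (: PREDICT = { '(', 'e' }
  'e' is in predict set, so this production goes in M[L, 'e']
L → D E: PREDICT = { '(', 'e' }
  'e' is in predict set, so this production goes in M[L, 'e']

M[L, 'e'] = L → L (, L → D E  (a multiply-defined cell — the grammar is not LL(1))

Answer: L → L (, L → D E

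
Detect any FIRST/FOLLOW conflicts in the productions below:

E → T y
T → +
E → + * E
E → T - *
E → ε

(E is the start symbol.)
No FIRST/FOLLOW conflicts.

Nullable non-terminals: E.
FIRST sets used below: FIRST(T) = { '+' }

E: nullable alternative(s) E → ε; FOLLOW(E) = { $ }
  E → T y: FIRST \ {ε} = { '+' } — disjoint from FOLLOW(E)
  E → + * E: FIRST \ {ε} = { '+' } — disjoint from FOLLOW(E)
  E → T - *: FIRST \ {ε} = { '+' } — disjoint from FOLLOW(E)
  E → ε: FIRST \ {ε} = { } — this is the only nullable alternative, skip

T has no nullable alternative, so no FIRST/FOLLOW check is needed there.

No FIRST/FOLLOW conflicts found.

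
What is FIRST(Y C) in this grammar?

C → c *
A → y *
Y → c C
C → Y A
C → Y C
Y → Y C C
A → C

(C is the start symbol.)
FIRST sets of the non-terminals involved (from the grammar, by fixed-point iteration):
  FIRST(Y) = { 'c' }

To compute FIRST(Y C), process the symbols left to right:
Symbol Y is a non-terminal. Add FIRST(Y) \ {ε} = { 'c' }
Y is not nullable (ε ∉ FIRST(Y)), so stop here.
FIRST(Y C) = { 'c' }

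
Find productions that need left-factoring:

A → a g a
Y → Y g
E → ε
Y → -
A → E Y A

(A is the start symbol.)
No, left-factoring is not needed

Left-factoring is needed when two productions for the same non-terminal
share a common prefix on the right-hand side.

Productions for A:
  A → a g a
  A → E Y A
Productions for Y:
  Y → Y g
  Y → -

No common prefixes found.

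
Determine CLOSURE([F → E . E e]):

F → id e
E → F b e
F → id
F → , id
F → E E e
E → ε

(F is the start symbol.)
{ [E → . F b e], [E → .], [F → . , id], [F → . E E e], [F → . id e], [F → . id], [F → E . E e] }

To compute CLOSURE, for each item [A → α.Bβ] where B is a non-terminal, add [B → .γ] for all productions B → γ; repeat for the newly added items until nothing changes.

Start with: [F → E . E e]
  [F → E . E e] has the dot before E: add [E → . F b e], [E → .]
  [E → . F b e] has the dot before F: add [F → . id e], [F → . id], [F → . , id], [F → . E E e]
No further items can be added.

CLOSURE = { [E → . F b e], [E → .], [F → . , id], [F → . E E e], [F → . id e], [F → . id], [F → E . E e] }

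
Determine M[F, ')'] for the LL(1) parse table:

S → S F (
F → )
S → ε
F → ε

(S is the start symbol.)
To find M[F, ')'], we find productions for F where ')' is in the predict set (PREDICT(N → α) = (FIRST(α) \ {ε}) ∪ (FOLLOW(N) if α ⇒* ε)).

Relevant sets:
  FOLLOW(F) = { '(' }

F → ): PREDICT = { ')' }
  ')' is in predict set, so this production goes in M[F, ')']
F → ε: PREDICT = { '(' }

M[F, ')'] = F → )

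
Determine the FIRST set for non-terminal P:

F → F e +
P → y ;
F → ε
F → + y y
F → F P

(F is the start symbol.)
{ 'y' }

To compute FIRST(P), examine every production with P on the left-hand side, reading each right-hand side left to right until a non-nullable symbol is reached.

From P → y ;:
  - y is a terminal: add 'y' and stop

Collecting: FIRST(P) = { 'y' }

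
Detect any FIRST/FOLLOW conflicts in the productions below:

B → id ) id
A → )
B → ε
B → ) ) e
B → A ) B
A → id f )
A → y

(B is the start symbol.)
No FIRST/FOLLOW conflicts.

A FIRST/FOLLOW conflict occurs when a non-terminal N has a nullable alternative N → β (β ⇒* ε) and another alternative N → α with FIRST(α) ∩ FOLLOW(N) ≠ ∅: on such a lookahead the parser cannot decide between expanding α and letting N vanish via β.

Nullable non-terminals: B.
FIRST sets used below: FIRST(A) = { ')', 'id', 'y' }

B: nullable alternative(s) B → ε; FOLLOW(B) = { $ }
  B → id ) id: FIRST \ {ε} = { 'id' } — disjoint from FOLLOW(B)
  B → ε: FIRST \ {ε} = { } — this is the only nullable alternative, skip
  B → ) ) e: FIRST \ {ε} = { ')' } — disjoint from FOLLOW(B)
  B → A ) B: FIRST \ {ε} = { ')', 'id', 'y' } — disjoint from FOLLOW(B)

A has no nullable alternative, so no FIRST/FOLLOW check is needed there.

No FIRST/FOLLOW conflicts found.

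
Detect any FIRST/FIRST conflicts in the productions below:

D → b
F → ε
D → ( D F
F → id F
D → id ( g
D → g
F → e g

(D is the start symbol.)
No FIRST/FIRST conflicts.

Productions for D:
  D → b: FIRST = { 'b' }
  D → ( D F: FIRST = { '(' }
  D → id ( g: FIRST = { 'id' }
  D → g: FIRST = { 'g' }
Productions for F:
  F → ε: FIRST = { ε }
  F → id F: FIRST = { 'id' }
  F → e g: FIRST = { 'e' }

All alternatives of each non-terminal have pairwise disjoint FIRST sets.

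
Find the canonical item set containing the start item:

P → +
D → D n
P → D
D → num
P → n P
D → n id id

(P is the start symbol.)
First, augment the grammar with P' → P
I₀ = CLOSURE({ [P' → . P] }):
  [P' → . P] has the dot before P: add [P → . +], [P → . D], [P → . n P]
  [P → . D] has the dot before D: add [D → . D n], [D → . num], [D → . n id id]
No further items can be added.

I₀ = { [D → . D n], [D → . n id id], [D → . num], [P → . +], [P → . D], [P → . n P], [P' → . P] }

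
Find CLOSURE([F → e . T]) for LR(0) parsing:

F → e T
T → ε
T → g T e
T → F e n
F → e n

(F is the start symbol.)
To compute CLOSURE, for each item [A → α.Bβ] where B is a non-terminal, add [B → .γ] for all productions B → γ; repeat for the newly added items until nothing changes.

Start with: [F → e . T]
  [F → e . T] has the dot before T: add [T → .], [T → . g T e], [T → . F e n]
  [T → . F e n] has the dot before F: add [F → . e T], [F → . e n]
No further items can be added.

CLOSURE = { [F → . e T], [F → . e n], [F → e . T], [T → . F e n], [T → . g T e], [T → .] }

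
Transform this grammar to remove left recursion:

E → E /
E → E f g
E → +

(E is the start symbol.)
E is directly left-recursive. The standard transformation for
  A → A α₁ | ... | A α_m | β₁ | ... | β_n
is
  A  → β₁ A' | ... | β_n A'
  A' → α₁ A' | ... | α_m A' | ε

E → + becomes E → + E'
E → E / becomes E' → / E'
E → E f g becomes E' → f g E'
Add E' → ε

Resulting grammar:
E → + E'
E' → / E'
E' → f g E'
E' → ε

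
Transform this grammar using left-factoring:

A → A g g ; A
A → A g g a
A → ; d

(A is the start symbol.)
Left-factoring transforms A → αβ₁ | αβ₂ into A → αA' and A' → β₁ | β₂
(α is the longest common prefix among the alternatives). Repeat until
no nonterminal has two alternatives with a common prefix.

Round 1: A has alternatives sharing prefix 'A g g'. Introduce A': A → A g g A'
  Add: A' → ; A
  Add: A' → a

No remaining common prefixes — done.

Resulting grammar:
A → A g g A'
A' → ; A
A' → a
A → ; d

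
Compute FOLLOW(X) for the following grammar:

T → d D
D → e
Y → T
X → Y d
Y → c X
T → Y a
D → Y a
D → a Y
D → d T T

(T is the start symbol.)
To compute FOLLOW(X), find every occurrence of X on a right-hand side N → α X β: add FIRST(β) \ {ε}, and if β is empty or nullable also add FOLLOW(N). Iterate to a fixed point.

In Y → c X: X is at the end, add FOLLOW(Y)

The FOLLOW sets referred to above (computed the same way, to a fixed point):
  FOLLOW(Y) = { $, 'a', 'c', 'd' }

Taking the union: FOLLOW(X) = { $, 'a', 'c', 'd' }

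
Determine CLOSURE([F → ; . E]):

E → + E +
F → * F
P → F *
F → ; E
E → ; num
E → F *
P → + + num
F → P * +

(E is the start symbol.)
{ [E → . + E +], [E → . ; num], [E → . F *], [F → . * F], [F → . ; E], [F → . P * +], [F → ; . E], [P → . + + num], [P → . F *] }

Start with: [F → ; . E]
  [F → ; . E] has the dot before E: add [E → . + E +], [E → . ; num], [E → . F *]
  [E → . F *] has the dot before F: add [F → . * F], [F → . ; E], [F → . P * +]
  [F → . P * +] has the dot before P: add [P → . F *], [P → . + + num]
No further items can be added.

CLOSURE = { [E → . + E +], [E → . ; num], [E → . F *], [F → . * F], [F → . ; E], [F → . P * +], [F → ; . E], [P → . + + num], [P → . F *] }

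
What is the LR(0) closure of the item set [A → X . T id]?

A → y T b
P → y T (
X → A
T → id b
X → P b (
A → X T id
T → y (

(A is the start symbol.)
To compute CLOSURE, for each item [A → α.Bβ] where B is a non-terminal, add [B → .γ] for all productions B → γ; repeat for the newly added items until nothing changes.

Start with: [A → X . T id]
  [A → X . T id] has the dot before T: add [T → . id b], [T → . y (]
No further items can be added.

CLOSURE = { [A → X . T id], [T → . id b], [T → . y (] }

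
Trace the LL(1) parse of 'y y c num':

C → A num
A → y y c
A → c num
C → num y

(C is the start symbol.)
LL(1) parsing maintains a stack (initially the start symbol over $) and the input. At each step: if the stack top is a terminal, match it against the current input token; if it is a non-terminal N, replace it with the RHS of M[N, lookahead] (the unique production whose predict set contains the lookahead).

Stack is shown with the top on the left.

Stack        Input        Action
--------------------------------
C $          y y c num $  output C → A num
A num $      y y c num $  output A → y y c
y y c num $  y y c num $  match 'y'
y c num $    y c num $    match 'y'
c num $      c num $      match 'c'
num $        num $        match 'num'
$            $            accept

The string is accepted.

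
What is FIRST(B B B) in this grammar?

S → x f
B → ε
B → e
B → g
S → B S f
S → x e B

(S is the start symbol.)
FIRST sets of the non-terminals involved (from the grammar, by fixed-point iteration):
  FIRST(B) = { 'e', 'g', ε }

To compute FIRST(B B B), process the symbols left to right:
Symbol B is a non-terminal. Add FIRST(B) \ {ε} = { 'e', 'g' }
B is nullable (ε ∈ FIRST(B)), continue to the next symbol.
Symbol B is a non-terminal. Add FIRST(B) \ {ε} = { 'e', 'g' }
B is nullable (ε ∈ FIRST(B)), continue to the next symbol.
Symbol B is a non-terminal. Add FIRST(B) \ {ε} = { 'e', 'g' }
B is nullable (ε ∈ FIRST(B)), continue to the next symbol.
All symbols are nullable, so ε is in the result.
FIRST(B B B) = { 'e', 'g', ε }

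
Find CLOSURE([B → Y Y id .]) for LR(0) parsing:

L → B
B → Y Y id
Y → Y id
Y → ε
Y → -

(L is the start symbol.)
{ [B → Y Y id .] }

To compute CLOSURE, for each item [A → α.Bβ] where B is a non-terminal, add [B → .γ] for all productions B → γ; repeat for the newly added items until nothing changes.

Start with: [B → Y Y id .]
The dot is at the end, so nothing is added.

CLOSURE = { [B → Y Y id .] }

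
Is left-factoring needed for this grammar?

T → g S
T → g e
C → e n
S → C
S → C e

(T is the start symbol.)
Left-factoring is needed when two productions for the same non-terminal
share a common prefix on the right-hand side.

Productions for T:
  T → g S
  T → g e
Productions for S:
  S → C
  S → C e

Found common prefix 'g' in productions for T
Found common prefix 'C' in productions for S

Answer: Yes, T has productions with common prefix 'g'; S has productions with common prefix 'C'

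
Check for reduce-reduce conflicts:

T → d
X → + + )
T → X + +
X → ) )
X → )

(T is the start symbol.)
Augment with T' → T and build the canonical LR(0) collection (I0 = CLOSURE({[T' → . T]}), then GOTO on every symbol after a dot until no new states appear). It has 11 states:
  I0: { [T → . X + +], [T → . d], [T' → . T], [X → . ) )], [X → . )], [X → . + + )] }  — shift
  I1: { [X → ) . )], [X → ) .] }  — shift, reduce
  I2: { [X → + . + )] }  — shift
  I3: { [T' → T .] }  — accept
  I4: { [T → X . + +] }  — shift
  I5: { [T → d .] }  — reduce
  I6: { [T → X + . +] }  — shift
  I7: { [T → X + + .] }  — reduce
  I8: { [X → + + . )] }  — shift
  I9: { [X → + + ) .] }  — reduce
  I10: { [X → ) ) .] }  — reduce

No state contains more than one complete item.

Answer: No reduce-reduce conflicts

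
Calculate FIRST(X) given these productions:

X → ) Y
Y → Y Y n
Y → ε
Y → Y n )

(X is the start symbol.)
To compute FIRST(X), examine every production with X on the left-hand side, reading each right-hand side left to right until a non-nullable symbol is reached.

From X → ) Y:
  - ')' is a terminal: add ')' and stop

Collecting: FIRST(X) = { ')' }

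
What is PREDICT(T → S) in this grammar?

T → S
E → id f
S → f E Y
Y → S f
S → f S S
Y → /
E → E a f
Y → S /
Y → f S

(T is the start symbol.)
PREDICT(T → S) = (FIRST(RHS) \ {ε}) ∪ (FOLLOW(T) if ε ∈ FIRST(RHS), i.e. RHS ⇒* ε)
FIRST(S) = { 'f' }
FIRST(S) = { 'f' }
ε ∉ FIRST(S), so FOLLOW(T) is not added.
PREDICT(T → S) = { 'f' }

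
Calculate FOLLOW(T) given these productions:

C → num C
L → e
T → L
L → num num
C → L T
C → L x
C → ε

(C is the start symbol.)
In C → L T: T is at the end, add FOLLOW(C)

The FOLLOW sets referred to above (computed the same way, to a fixed point):
  FOLLOW(C) = { $ }

Taking the union: FOLLOW(T) = { $ }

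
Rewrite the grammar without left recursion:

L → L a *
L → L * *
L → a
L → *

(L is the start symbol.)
L → a L'
L → * L'
L' → a * L'
L' → * * L'
L' → ε

L is directly left-recursive. The standard transformation for
  A → A α₁ | ... | A α_m | β₁ | ... | β_n
is
  A  → β₁ A' | ... | β_n A'
  A' → α₁ A' | ... | α_m A' | ε

L → a becomes L → a L'
L → * becomes L → * L'
L → L a * becomes L' → a * L'
L → L * * becomes L' → * * L'
Add L' → ε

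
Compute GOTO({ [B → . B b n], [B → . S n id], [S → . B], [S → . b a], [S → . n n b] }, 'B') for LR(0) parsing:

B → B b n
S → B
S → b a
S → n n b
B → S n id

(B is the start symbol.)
{ [B → B . b n], [S → B .] }

GOTO(I, 'B') = CLOSURE({ [A → αX.β] : [A → α.Xβ] ∈ I, X = 'B' })

Items with dot before 'B', with the dot advanced:
  [B → . B b n] → [B → B . b n]
  [S → . B] → [S → B .]
Closure adds nothing (no advanced item has the dot before a non-terminal).

GOTO = { [B → B . b n], [S → B .] }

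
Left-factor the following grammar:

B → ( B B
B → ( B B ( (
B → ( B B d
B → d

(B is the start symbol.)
Left-factoring transforms A → αβ₁ | αβ₂ into A → αA' and A' → β₁ | β₂
(α is the longest common prefix among the alternatives). Repeat until
no nonterminal has two alternatives with a common prefix.

Round 1: B has alternatives sharing prefix '( B B'. Introduce B': B → ( B B B'
  Add: B' → ε
  Add: B' → ( (
  Add: B' → d

No remaining common prefixes — done.

Resulting grammar:
B → ( B B B'
B' → ε
B' → ( (
B' → d
B → d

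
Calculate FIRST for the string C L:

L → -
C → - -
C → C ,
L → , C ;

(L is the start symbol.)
FIRST sets of the non-terminals involved (from the grammar, by fixed-point iteration):
  FIRST(C) = { '-' }

To compute FIRST(C L), process the symbols left to right:
Symbol C is a non-terminal. Add FIRST(C) \ {ε} = { '-' }
C is not nullable (ε ∉ FIRST(C)), so stop here.
FIRST(C L) = { '-' }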